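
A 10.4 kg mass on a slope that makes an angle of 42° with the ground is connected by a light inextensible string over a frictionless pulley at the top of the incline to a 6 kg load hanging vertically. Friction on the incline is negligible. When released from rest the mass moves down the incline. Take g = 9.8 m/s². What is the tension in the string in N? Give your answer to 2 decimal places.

For the mass on the incline: the weight component along the slope is m₁g sin 42° = 10.4 × 9.8 × 0.6691 = 68.195 N and the normal force is N = m₁g cos 42° = 75.741 N.
Newton's second law for the mass (down-slope positive): 68.195 − T = 10.4 a. For the hanging load (upward positive): T − 6 × 9.8 = 6 a.
Adding the two equations eliminates T: 9.395 = 16.4 a, so a = 0.5729 m/s².
Then from the hanging load's equation, T = 6 × (9.8 + 0.5729) = 62.237 N.

62.24 N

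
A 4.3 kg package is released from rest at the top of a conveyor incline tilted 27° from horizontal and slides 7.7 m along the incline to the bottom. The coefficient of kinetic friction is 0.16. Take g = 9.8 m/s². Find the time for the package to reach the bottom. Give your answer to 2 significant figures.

The weight component along the incline is mg sin 27° = 19.131 N and the normal force is N = mg cos 27° = 37.547 N.
Friction up the slope is f = μN = 0.16 × 37.547 = 6.008 N, so the net downslope force is 19.131 − 6.008 = 13.123 N and a = 13.123 / 4.3 = 3.0519 m/s².
Starting from rest, L = ½at², so t = √(2L/a) = √(2 × 7.7 / 3.0519) = 2.2463 s.

2.2 s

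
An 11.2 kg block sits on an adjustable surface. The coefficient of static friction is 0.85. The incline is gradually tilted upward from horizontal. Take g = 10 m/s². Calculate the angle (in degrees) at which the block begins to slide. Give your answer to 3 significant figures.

40.4°

At the threshold of sliding, static friction is at its maximum μ_s N and exactly balances the weight component along the incline: mg sin θ = μ_s mg cos θ.
Hence tan θ = μ_s = 0.85, so θ = arctan(0.85) = 40.3645°.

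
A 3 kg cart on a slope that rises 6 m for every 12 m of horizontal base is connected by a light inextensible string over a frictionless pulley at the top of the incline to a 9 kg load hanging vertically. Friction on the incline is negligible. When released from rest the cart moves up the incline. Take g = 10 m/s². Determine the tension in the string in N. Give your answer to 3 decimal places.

For the cart on the incline: the weight component along the slope is m₁g sin 26.57° = 3 × 10 × 0.4472 = 13.416 N and the normal force is N = m₁g cos 26.57° = 26.833 N.
Newton's second law for the cart (up-slope positive): T − 13.416 = 3 a. For the hanging load (downward positive): 9 × 10 − T = 9 a.
Adding the two equations eliminates T: 76.584 = 12 a, so a = 6.3820 m/s².
Then from the hanging load's equation, T = 9 × (10 − 6.3820) = 32.562 N.

32.562 N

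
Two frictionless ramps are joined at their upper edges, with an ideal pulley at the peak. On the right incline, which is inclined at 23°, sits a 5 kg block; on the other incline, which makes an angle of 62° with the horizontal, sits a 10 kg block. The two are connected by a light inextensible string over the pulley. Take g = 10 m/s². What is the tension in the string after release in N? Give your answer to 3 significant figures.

42.5 N

Resolve each weight along its own incline: the 5 kg mass has component 5 × 10 × sin 23° = 19.537 N down its slope, and the 10 kg mass has 10 × 10 × sin 62° = 88.295 N down its slope.
The 10 kg side's 88.295 N exceeds the other side's 19.537 N, so that mass slides down and the 5 kg mass slides up. Taking that direction as positive, Newton's second law for the whole system gives 88.295 − 19.537 = (5 + 10) a, so a = 68.758 / 15 = 4.5839 m/s².
For the 5 kg mass (up-slope positive): T − 19.537 = 5 × 4.5839, so T = 42.456 N.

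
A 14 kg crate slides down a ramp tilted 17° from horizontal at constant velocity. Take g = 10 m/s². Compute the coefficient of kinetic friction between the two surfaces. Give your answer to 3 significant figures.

0.306

At constant velocity the net force along the incline is zero: mg sin 17° = μ mg cos 17°.
So μ = tan 17° = 0.2924 / 0.9563 = 0.3058.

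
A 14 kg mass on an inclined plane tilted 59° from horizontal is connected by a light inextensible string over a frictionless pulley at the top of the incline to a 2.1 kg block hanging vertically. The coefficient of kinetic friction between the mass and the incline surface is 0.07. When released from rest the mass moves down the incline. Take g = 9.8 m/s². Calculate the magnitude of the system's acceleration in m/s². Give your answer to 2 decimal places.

For the mass on the incline: the weight component along the slope is m₁g sin 59° = 14 × 9.8 × 0.8572 = 117.608 N and the normal force is N = m₁g cos 59° = 70.663 N.
Kinetic friction opposes the mass's motion down the incline: f = μN = 0.07 × 70.663 = 4.946 N acting up the slope.
Newton's second law for the mass (down-slope positive): 117.608 − 4.946 − T = 14 a. For the hanging block (upward positive): T − 2.1 × 9.8 = 2.1 a.
Adding the two equations eliminates T: 92.082 = 16.1 a, so a = 5.7194 m/s².

5.72 m/s²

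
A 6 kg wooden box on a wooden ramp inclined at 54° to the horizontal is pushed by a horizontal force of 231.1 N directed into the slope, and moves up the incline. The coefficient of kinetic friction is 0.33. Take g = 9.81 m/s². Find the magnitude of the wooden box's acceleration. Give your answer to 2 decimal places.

2.52 m/s²

The horizontal push has components F cos 54° = 231.1 × 0.5878 = 135.841 N up the incline and F sin 54° = 231.1 × 0.8090 = 186.960 N pressing into the surface.
The normal force is therefore N = mg cos 54° + F sin 54° = 34.598 + 186.960 = 221.558 N, and kinetic friction down the slope is μN = 0.33 × 221.558 = 73.114 N.
Along the incline: F cos 54° − mg sin 54° − μN = ma, so 135.841 − 47.618 − 73.114 = 6 a, giving a = 2.5182 m/s².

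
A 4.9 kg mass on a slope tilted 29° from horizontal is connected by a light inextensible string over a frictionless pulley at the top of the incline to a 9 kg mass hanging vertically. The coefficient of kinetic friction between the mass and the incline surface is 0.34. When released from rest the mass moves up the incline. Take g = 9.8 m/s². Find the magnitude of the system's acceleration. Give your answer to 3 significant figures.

For the mass on the incline: the weight component along the slope is m₁g sin 29° = 4.9 × 9.8 × 0.4848 = 23.280 N and the normal force is N = m₁g cos 29° = 41.999 N.
Kinetic friction opposes the mass's motion up the incline: f = μN = 0.34 × 41.999 = 14.280 N acting down the slope.
Newton's second law for the mass (up-slope positive): T − 23.280 − 14.280 = 4.9 a. For the hanging mass (downward positive): 9 × 9.8 − T = 9 a.
Adding the two equations eliminates T: 50.640 = 13.9 a, so a = 3.6432 m/s².

3.64 m/s²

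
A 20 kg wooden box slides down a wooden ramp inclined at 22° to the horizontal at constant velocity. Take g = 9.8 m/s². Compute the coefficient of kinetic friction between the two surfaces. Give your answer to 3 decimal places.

At constant velocity the net force along the incline is zero: mg sin 22° = μ mg cos 22°.
So μ = tan 22° = 0.3746 / 0.9272 = 0.4040.

0.404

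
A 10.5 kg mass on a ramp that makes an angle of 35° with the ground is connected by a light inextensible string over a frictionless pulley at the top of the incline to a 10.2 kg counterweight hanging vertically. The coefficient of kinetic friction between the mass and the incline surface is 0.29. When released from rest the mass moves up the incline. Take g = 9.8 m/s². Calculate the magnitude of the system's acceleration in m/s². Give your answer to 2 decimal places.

For the mass on the incline: the weight component along the slope is m₁g sin 35° = 10.5 × 9.8 × 0.5736 = 59.023 N and the normal force is N = m₁g cos 35° = 84.291 N.
Kinetic friction opposes the mass's motion up the incline: f = μN = 0.29 × 84.291 = 24.444 N acting down the slope.
Newton's second law for the mass (up-slope positive): T − 59.023 − 24.444 = 10.5 a. For the hanging counterweight (downward positive): 10.2 × 9.8 − T = 10.2 a.
Adding the two equations eliminates T: 16.493 = 20.7 a, so a = 0.7968 m/s².

0.80 m/s²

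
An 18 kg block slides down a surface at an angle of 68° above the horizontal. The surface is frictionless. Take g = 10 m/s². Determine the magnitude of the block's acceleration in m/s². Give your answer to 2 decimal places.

9.27 m/s²

Resolving the weight along the incline: the component pulling the block down the slope is mg sin 68° = 18 × 10 × 0.9272 = 166.896 N, and the normal force is N = mg cos 68° = 18 × 10 × 0.3746 = 67.428 N.
With no friction the net force along the incline is 166.896 N, so a = g sin 68° = 166.896 / 18 = 9.2720 m/s².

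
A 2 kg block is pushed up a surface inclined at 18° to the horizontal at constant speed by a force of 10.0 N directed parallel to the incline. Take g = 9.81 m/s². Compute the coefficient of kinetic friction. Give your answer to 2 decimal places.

0.21

At constant speed ΣF = 0 along the incline. The applied 10.0 N acts up the slope; the weight component mg sin 18° = 6.063 N and kinetic friction μN both act down the slope.
So 10.0 = 6.063 + μ × 18.660, giving μ = (10.0 − 6.063) / 18.660 = 0.2110.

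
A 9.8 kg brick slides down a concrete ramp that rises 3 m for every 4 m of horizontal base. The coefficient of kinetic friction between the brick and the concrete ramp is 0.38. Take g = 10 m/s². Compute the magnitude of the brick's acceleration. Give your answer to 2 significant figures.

Resolving the weight along the incline: the component pulling the brick down the slope is mg sin 36.87° = 9.8 × 10 × 0.6000 = 58.800 N, and the normal force is N = mg cos 36.87° = 9.8 × 10 × 0.8000 = 78.400 N.
Kinetic friction acts up the slope with magnitude f = μN = 0.38 × 78.400 = 29.792 N.
Net force along the incline is 58.800 − 29.792 = 29.008 N, so a = 29.008 / 9.8 = 2.9600 m/s².

3.0 m/s²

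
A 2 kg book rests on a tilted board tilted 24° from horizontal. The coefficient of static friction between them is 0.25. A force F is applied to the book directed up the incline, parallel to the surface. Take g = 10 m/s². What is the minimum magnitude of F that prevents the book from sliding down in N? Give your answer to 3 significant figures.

3.57 N

The normal force is N = mg cos 24° = 18.271 N. With F at its minimum the book is on the verge of sliding down, so static friction is at its maximum μ_s N = 0.25 × 18.271 = 4.568 N and acts up the slope.
Equilibrium along the incline: F + μ_s N = mg sin 24°, so F = 8.135 − 4.568 = 3.567 N.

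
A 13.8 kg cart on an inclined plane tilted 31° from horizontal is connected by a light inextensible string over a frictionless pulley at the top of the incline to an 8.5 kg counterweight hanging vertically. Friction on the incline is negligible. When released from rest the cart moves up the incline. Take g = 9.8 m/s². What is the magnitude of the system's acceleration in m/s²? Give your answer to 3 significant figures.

For the cart on the incline: the weight component along the slope is m₁g sin 31° = 13.8 × 9.8 × 0.5150 = 69.649 N and the normal force is N = m₁g cos 31° = 115.923 N.
Newton's second law for the cart (up-slope positive): T − 69.649 = 13.8 a. For the hanging counterweight (downward positive): 8.5 × 9.8 − T = 8.5 a.
Adding the two equations eliminates T: 13.651 = 22.3 a, so a = 0.6122 m/s².

0.612 m/s²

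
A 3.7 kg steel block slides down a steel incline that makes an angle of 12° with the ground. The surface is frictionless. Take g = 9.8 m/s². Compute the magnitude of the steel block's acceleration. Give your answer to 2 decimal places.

Resolving the weight along the incline: the component pulling the steel block down the slope is mg sin 12° = 3.7 × 9.8 × 0.2079 = 7.538 N, and the normal force is N = mg cos 12° = 3.7 × 9.8 × 0.9781 = 35.466 N.
With no friction the net force along the incline is 7.538 N, so a = g sin 12° = 7.538 / 3.7 = 2.0373 m/s².

2.04 m/s²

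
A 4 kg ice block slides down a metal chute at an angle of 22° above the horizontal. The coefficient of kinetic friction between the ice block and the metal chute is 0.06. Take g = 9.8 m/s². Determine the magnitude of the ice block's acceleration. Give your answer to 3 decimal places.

3.126 m/s²

Resolving the weight along the incline: the component pulling the ice block down the slope is mg sin 22° = 4 × 9.8 × 0.3746 = 14.684 N, and the normal force is N = mg cos 22° = 4 × 9.8 × 0.9272 = 36.346 N.
Kinetic friction acts up the slope with magnitude f = μN = 0.06 × 36.346 = 2.181 N.
Net force along the incline is 14.684 − 2.181 = 12.503 N, so a = 12.503 / 4 = 3.1258 m/s².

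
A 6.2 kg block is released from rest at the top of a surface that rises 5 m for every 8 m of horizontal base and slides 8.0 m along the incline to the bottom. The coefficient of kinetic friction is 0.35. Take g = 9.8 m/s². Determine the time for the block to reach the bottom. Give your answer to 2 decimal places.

The weight component along the incline is mg sin 32.01° = 32.203 N and the normal force is N = mg cos 32.01° = 51.524 N.
Friction up the slope is f = μN = 0.35 × 51.524 = 18.033 N, so the net downslope force is 32.203 − 18.033 = 14.170 N and a = 14.170 / 6.2 = 2.2855 m/s².
Starting from rest, L = ½at², so t = √(2L/a) = √(2 × 8.0 / 2.2855) = 2.6459 s.

2.65 s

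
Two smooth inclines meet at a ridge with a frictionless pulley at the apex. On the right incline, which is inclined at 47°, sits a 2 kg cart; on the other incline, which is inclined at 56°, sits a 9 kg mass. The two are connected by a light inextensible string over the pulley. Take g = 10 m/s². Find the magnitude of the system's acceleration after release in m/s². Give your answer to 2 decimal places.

Resolve each weight along its own incline: the 2 kg mass has component 2 × 10 × sin 47° = 14.627 N down its slope, and the 9 kg mass has 9 × 10 × sin 56° = 74.613 N down its slope.
The 9 kg side's 74.613 N exceeds the other side's 14.627 N, so that mass slides down and the 2 kg mass slides up. Taking that direction as positive, Newton's second law for the whole system gives 74.613 − 14.627 = (2 + 9) a, so a = 59.986 / 11 = 5.4533 m/s².

5.45 m/s²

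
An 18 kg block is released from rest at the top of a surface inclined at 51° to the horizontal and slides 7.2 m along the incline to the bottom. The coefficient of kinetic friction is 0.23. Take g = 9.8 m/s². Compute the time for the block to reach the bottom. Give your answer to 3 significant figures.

1.52 s

The weight component along the incline is mg sin 51° = 137.089 N and the normal force is N = mg cos 51° = 111.012 N.
Friction up the slope is f = μN = 0.23 × 111.012 = 25.533 N, so the net downslope force is 137.089 − 25.533 = 111.556 N and a = 111.556 / 18 = 6.1976 m/s².
Starting from rest, L = ½at², so t = √(2L/a) = √(2 × 7.2 / 6.1976) = 1.5243 s.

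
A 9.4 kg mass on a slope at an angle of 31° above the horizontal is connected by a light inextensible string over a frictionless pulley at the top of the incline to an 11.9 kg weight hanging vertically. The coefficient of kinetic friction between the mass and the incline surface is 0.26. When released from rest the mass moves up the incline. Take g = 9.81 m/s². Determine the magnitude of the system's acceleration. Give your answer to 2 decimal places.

2.29 m/s²

For the mass on the incline: the weight component along the slope is m₁g sin 31° = 9.4 × 9.81 × 0.5150 = 47.490 N and the normal force is N = m₁g cos 31° = 79.043 N.
Kinetic friction opposes the mass's motion up the incline: f = μN = 0.26 × 79.043 = 20.551 N acting down the slope.
Newton's second law for the mass (up-slope positive): T − 47.490 − 20.551 = 9.4 a. For the hanging weight (downward positive): 11.9 × 9.81 − T = 11.9 a.
Adding the two equations eliminates T: 48.698 = 21.3 a, so a = 2.2863 m/s².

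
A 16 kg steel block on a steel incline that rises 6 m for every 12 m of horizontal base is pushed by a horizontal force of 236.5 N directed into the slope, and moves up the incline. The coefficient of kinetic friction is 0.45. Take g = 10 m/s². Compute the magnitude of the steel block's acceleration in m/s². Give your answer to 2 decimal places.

1.75 m/s²

The horizontal push has components F cos 26.57° = 236.5 × 0.8944 = 211.526 N up the incline and F sin 26.57° = 236.5 × 0.4472 = 105.763 N pressing into the surface.
The normal force is therefore N = mg cos 26.57° + F sin 26.57° = 143.104 + 105.763 = 248.867 N, and kinetic friction down the slope is μN = 0.45 × 248.867 = 111.990 N.
Along the incline: F cos 26.57° − mg sin 26.57° − μN = ma, so 211.526 − 71.552 − 111.990 = 16 a, giving a = 1.7490 m/s².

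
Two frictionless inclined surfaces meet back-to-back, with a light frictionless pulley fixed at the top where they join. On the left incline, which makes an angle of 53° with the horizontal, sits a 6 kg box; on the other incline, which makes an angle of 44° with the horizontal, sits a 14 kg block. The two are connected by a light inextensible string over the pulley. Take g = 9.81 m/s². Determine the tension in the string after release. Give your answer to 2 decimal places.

Resolve each weight along its own incline: the 6 kg mass has component 6 × 9.81 × sin 53° = 47.008 N down its slope, and the 14 kg mass has 14 × 9.81 × sin 44° = 95.404 N down its slope.
The 14 kg side's 95.404 N exceeds the other side's 47.008 N, so that mass slides down and the 6 kg mass slides up. Taking that direction as positive, Newton's second law for the whole system gives 95.404 − 47.008 = (6 + 14) a, so a = 48.396 / 20 = 2.4198 m/s².
For the 6 kg mass (up-slope positive): T − 47.008 = 6 × 2.4198, so T = 61.527 N.

61.53 N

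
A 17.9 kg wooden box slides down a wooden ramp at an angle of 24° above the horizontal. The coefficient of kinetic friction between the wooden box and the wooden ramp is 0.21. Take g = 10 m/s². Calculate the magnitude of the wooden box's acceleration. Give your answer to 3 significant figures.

Resolving the weight along the incline: the component pulling the wooden box down the slope is mg sin 24° = 17.9 × 10 × 0.4067 = 72.799 N, and the normal force is N = mg cos 24° = 17.9 × 10 × 0.9135 = 163.517 N.
Kinetic friction acts up the slope with magnitude f = μN = 0.21 × 163.517 = 34.339 N.
Net force along the incline is 72.799 − 34.339 = 38.460 N, so a = 38.460 / 17.9 = 2.1486 m/s².

2.15 m/s²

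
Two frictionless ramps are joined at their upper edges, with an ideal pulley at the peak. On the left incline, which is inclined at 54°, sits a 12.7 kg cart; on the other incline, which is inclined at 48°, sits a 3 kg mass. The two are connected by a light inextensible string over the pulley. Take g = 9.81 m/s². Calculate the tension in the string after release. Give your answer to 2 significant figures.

Resolve each weight along its own incline: the 12.7 kg mass has component 12.7 × 9.81 × sin 54° = 100.793 N down its slope, and the 3 kg mass has 3 × 9.81 × sin 48° = 21.871 N down its slope.
The 12.7 kg side's 100.793 N exceeds the other side's 21.871 N, so that mass slides down and the 3 kg mass slides up. Taking that direction as positive, Newton's second law for the whole system gives 100.793 − 21.871 = (12.7 + 3) a, so a = 78.922 / 15.7 = 5.0269 m/s².
For the 3 kg mass (up-slope positive): T − 21.871 = 3 × 5.0269, so T = 36.952 N.

37 N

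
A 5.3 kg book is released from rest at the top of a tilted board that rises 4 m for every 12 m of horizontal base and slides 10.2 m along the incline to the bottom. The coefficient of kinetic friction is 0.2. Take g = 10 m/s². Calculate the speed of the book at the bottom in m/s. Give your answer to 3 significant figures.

The weight component along the incline is mg sin 18.43° = 16.760 N and the normal force is N = mg cos 18.43° = 50.280 N.
Friction up the slope is f = μN = 0.2 × 50.280 = 10.056 N, so the net downslope force is 16.760 − 10.056 = 6.704 N and a = 6.704 / 5.3 = 1.2649 m/s².
Starting from rest over a distance of 10.2 m, v² = 2aL = 2 × 1.2649 × 10.2 = 25.8040, so v = 5.0798 m/s.

5.08 m/s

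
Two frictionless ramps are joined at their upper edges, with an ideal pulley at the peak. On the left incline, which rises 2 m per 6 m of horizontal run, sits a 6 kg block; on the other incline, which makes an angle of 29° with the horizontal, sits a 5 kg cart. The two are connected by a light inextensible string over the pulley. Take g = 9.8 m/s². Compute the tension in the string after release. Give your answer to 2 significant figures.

Resolve each weight along its own incline: the 6 kg mass has component 6 × 9.8 × sin 18.43° = 18.594 N down its slope, and the 5 kg mass has 5 × 9.8 × sin 29° = 23.756 N down its slope.
The 5 kg side's 23.756 N exceeds the other side's 18.594 N, so that mass slides down and the 6 kg mass slides up. Taking that direction as positive, Newton's second law for the whole system gives 23.756 − 18.594 = (6 + 5) a, so a = 5.162 / 11 = 0.4693 m/s².
For the 6 kg mass (up-slope positive): T − 18.594 = 6 × 0.4693, so T = 21.410 N.

21 N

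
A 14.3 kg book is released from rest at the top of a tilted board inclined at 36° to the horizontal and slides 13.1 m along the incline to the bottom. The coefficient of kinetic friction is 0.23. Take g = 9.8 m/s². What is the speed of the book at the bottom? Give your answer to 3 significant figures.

The weight component along the incline is mg sin 36° = 82.372 N and the normal force is N = mg cos 36° = 113.376 N.
Friction up the slope is f = μN = 0.23 × 113.376 = 26.076 N, so the net downslope force is 82.372 − 26.076 = 56.296 N and a = 56.296 / 14.3 = 3.9368 m/s².
Starting from rest over a distance of 13.1 m, v² = 2aL = 2 × 3.9368 × 13.1 = 103.1442, so v = 10.1560 m/s.

10.2 m/s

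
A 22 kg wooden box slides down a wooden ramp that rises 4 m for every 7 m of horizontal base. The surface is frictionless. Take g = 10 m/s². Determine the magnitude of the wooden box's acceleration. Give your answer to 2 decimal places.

Resolving the weight along the incline: the component pulling the wooden box down the slope is mg sin 29.74° = 22 × 10 × 0.4961 = 109.142 N, and the normal force is N = mg cos 29.74° = 22 × 10 × 0.8682 = 191.004 N.
With no friction the net force along the incline is 109.142 N, so a = g sin 29.74° = 109.142 / 22 = 4.9610 m/s².

4.96 m/s²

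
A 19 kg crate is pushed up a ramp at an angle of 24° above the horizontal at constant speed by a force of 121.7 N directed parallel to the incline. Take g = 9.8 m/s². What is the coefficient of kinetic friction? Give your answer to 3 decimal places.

0.270

At constant speed ΣF = 0 along the incline. The applied 121.7 N acts up the slope; the weight component mg sin 24° = 75.734 N and kinetic friction μN both act down the slope.
So 121.7 = 75.734 + μ × 170.102, giving μ = (121.7 − 75.734) / 170.102 = 0.2702.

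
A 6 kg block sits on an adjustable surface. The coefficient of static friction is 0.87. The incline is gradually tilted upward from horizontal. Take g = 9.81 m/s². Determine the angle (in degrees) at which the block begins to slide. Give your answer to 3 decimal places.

41.023°

At the threshold of sliding, static friction is at its maximum μ_s N and exactly balances the weight component along the incline: mg sin θ = μ_s mg cos θ.
Hence tan θ = μ_s = 0.87, so θ = arctan(0.87) = 41.0233°.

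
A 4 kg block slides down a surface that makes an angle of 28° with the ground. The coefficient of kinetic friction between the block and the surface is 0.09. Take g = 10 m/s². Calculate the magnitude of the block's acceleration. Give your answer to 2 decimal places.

Resolving the weight along the incline: the component pulling the block down the slope is mg sin 28° = 4 × 10 × 0.4695 = 18.780 N, and the normal force is N = mg cos 28° = 4 × 10 × 0.8829 = 35.316 N.
Kinetic friction acts up the slope with magnitude f = μN = 0.09 × 35.316 = 3.178 N.
Net force along the incline is 18.780 − 3.178 = 15.602 N, so a = 15.602 / 4 = 3.9005 m/s².

3.90 m/s²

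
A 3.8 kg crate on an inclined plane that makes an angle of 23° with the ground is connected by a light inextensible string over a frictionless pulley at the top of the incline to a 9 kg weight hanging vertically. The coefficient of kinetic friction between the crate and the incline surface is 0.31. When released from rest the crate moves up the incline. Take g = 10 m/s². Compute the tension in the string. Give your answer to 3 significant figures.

44.8 N

For the crate on the incline: the weight component along the slope is m₁g sin 23° = 3.8 × 10 × 0.3907 = 14.847 N and the normal force is N = m₁g cos 23° = 34.979 N.
Kinetic friction opposes the crate's motion up the incline: f = μN = 0.31 × 34.979 = 10.843 N acting down the slope.
Newton's second law for the crate (up-slope positive): T − 14.847 − 10.843 = 3.8 a. For the hanging weight (downward positive): 9 × 10 − T = 9 a.
Adding the two equations eliminates T: 64.310 = 12.8 a, so a = 5.0242 m/s².
Then from the hanging weight's equation, T = 9 × (10 − 5.0242) = 44.782 N.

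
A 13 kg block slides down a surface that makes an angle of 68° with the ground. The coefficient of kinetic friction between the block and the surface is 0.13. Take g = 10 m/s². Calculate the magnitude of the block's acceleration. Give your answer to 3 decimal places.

Resolving the weight along the incline: the component pulling the block down the slope is mg sin 68° = 13 × 10 × 0.9272 = 120.536 N, and the normal force is N = mg cos 68° = 13 × 10 × 0.3746 = 48.698 N.
Kinetic friction acts up the slope with magnitude f = μN = 0.13 × 48.698 = 6.331 N.
Net force along the incline is 120.536 − 6.331 = 114.205 N, so a = 114.205 / 13 = 8.7850 m/s².

8.785 m/s²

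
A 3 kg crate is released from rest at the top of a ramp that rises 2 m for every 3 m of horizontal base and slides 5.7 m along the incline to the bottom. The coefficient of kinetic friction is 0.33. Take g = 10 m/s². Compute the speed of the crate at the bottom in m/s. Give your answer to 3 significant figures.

The weight component along the incline is mg sin 33.69° = 16.641 N and the normal force is N = mg cos 33.69° = 24.962 N.
Friction up the slope is f = μN = 0.33 × 24.962 = 8.237 N, so the net downslope force is 16.641 − 8.237 = 8.404 N and a = 8.404 / 3 = 2.8013 m/s².
Starting from rest over a distance of 5.7 m, v² = 2aL = 2 × 2.8013 × 5.7 = 31.9348, so v = 5.6511 m/s.

5.65 m/s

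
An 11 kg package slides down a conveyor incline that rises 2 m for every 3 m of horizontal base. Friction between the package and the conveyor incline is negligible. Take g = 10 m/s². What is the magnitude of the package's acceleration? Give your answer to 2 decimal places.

Resolving the weight along the incline: the component pulling the package down the slope is mg sin 33.69° = 11 × 10 × 0.5547 = 61.017 N, and the normal force is N = mg cos 33.69° = 11 × 10 × 0.8321 = 91.531 N.
With no friction the net force along the incline is 61.017 N, so a = g sin 33.69° = 61.017 / 11 = 5.5470 m/s².

5.55 m/s²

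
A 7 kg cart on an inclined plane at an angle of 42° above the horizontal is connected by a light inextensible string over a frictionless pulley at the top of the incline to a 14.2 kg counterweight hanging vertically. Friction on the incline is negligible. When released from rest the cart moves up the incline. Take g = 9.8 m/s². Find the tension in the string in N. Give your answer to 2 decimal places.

For the cart on the incline: the weight component along the slope is m₁g sin 42° = 7 × 9.8 × 0.6691 = 45.900 N and the normal force is N = m₁g cos 42° = 50.980 N.
Newton's second law for the cart (up-slope positive): T − 45.900 = 7 a. For the hanging counterweight (downward positive): 14.2 × 9.8 − T = 14.2 a.
Adding the two equations eliminates T: 93.260 = 21.2 a, so a = 4.3991 m/s².
Then from the hanging counterweight's equation, T = 14.2 × (9.8 − 4.3991) = 76.693 N.

76.69 N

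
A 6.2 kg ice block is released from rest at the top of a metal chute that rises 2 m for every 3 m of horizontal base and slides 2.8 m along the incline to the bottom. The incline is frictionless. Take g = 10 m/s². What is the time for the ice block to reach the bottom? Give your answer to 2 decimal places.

1.00 s

The weight component along the incline is mg sin 33.69° = 34.391 N and the normal force is N = mg cos 33.69° = 51.587 N.
With no friction, a = g sin 33.69° = 5.5470 m/s².
Starting from rest, L = ½at², so t = √(2L/a) = √(2 × 2.8 / 5.5470) = 1.0048 s.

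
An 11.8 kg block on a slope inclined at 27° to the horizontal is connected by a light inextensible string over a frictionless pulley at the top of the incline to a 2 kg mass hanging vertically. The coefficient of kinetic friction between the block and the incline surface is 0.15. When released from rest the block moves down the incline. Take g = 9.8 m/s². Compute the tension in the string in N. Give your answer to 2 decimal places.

22.13 N

For the block on the incline: the weight component along the slope is m₁g sin 27° = 11.8 × 9.8 × 0.4540 = 52.501 N and the normal force is N = m₁g cos 27° = 103.036 N.
Kinetic friction opposes the block's motion down the incline: f = μN = 0.15 × 103.036 = 15.455 N acting up the slope.
Newton's second law for the block (down-slope positive): 52.501 − 15.455 − T = 11.8 a. For the hanging mass (upward positive): T − 2 × 9.8 = 2 a.
Adding the two equations eliminates T: 17.446 = 13.8 a, so a = 1.2642 m/s².
Then from the hanging mass's equation, T = 2 × (9.8 + 1.2642) = 22.128 N.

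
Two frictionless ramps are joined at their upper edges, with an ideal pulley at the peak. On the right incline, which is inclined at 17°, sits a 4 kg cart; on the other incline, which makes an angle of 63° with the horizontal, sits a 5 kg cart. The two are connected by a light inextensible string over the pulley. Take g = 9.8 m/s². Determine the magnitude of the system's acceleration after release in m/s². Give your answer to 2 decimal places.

Resolve each weight along its own incline: the 4 kg mass has component 4 × 9.8 × sin 17° = 11.461 N down its slope, and the 5 kg mass has 5 × 9.8 × sin 63° = 43.659 N down its slope.
The 5 kg side's 43.659 N exceeds the other side's 11.461 N, so that mass slides down and the 4 kg mass slides up. Taking that direction as positive, Newton's second law for the whole system gives 43.659 − 11.461 = (4 + 5) a, so a = 32.198 / 9 = 3.5776 m/s².

3.58 m/s²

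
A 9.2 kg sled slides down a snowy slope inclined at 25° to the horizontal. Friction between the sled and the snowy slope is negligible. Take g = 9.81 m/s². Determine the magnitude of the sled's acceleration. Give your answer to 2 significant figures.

Resolving the weight along the incline: the component pulling the sled down the slope is mg sin 25° = 9.2 × 9.81 × 0.4226 = 38.140 N, and the normal force is N = mg cos 25° = 9.2 × 9.81 × 0.9063 = 81.795 N.
With no friction the net force along the incline is 38.140 N, so a = g sin 25° = 38.140 / 9.2 = 4.1457 m/s².

4.1 m/s²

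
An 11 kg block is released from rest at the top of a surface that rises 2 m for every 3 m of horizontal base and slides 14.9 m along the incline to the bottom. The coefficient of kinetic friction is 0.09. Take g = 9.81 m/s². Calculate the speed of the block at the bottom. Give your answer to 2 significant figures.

12 m/s

The weight component along the incline is mg sin 33.69° = 59.858 N and the normal force is N = mg cos 33.69° = 89.787 N.
Friction up the slope is f = μN = 0.09 × 89.787 = 8.081 N, so the net downslope force is 59.858 − 8.081 = 51.777 N and a = 51.777 / 11 = 4.7070 m/s².
Starting from rest over a distance of 14.9 m, v² = 2aL = 2 × 4.7070 × 14.9 = 140.2686, so v = 11.8435 m/s.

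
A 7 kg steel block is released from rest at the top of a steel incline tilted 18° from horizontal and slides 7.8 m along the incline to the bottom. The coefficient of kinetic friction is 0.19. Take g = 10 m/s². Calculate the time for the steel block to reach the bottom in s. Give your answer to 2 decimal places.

The weight component along the incline is mg sin 18° = 21.631 N and the normal force is N = mg cos 18° = 66.574 N.
Friction up the slope is f = μN = 0.19 × 66.574 = 12.649 N, so the net downslope force is 21.631 − 12.649 = 8.982 N and a = 8.982 / 7 = 1.2831 m/s².
Starting from rest, L = ½at², so t = √(2L/a) = √(2 × 7.8 / 1.2831) = 3.4868 s.

3.49 s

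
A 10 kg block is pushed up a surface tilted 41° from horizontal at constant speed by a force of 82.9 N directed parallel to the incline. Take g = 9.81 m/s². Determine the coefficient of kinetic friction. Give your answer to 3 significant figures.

0.250

At constant speed ΣF = 0 along the incline. The applied 82.9 N acts up the slope; the weight component mg sin 41° = 64.359 N and kinetic friction μN both act down the slope.
So 82.9 = 64.359 + μ × 74.037, giving μ = (82.9 − 64.359) / 74.037 = 0.2504.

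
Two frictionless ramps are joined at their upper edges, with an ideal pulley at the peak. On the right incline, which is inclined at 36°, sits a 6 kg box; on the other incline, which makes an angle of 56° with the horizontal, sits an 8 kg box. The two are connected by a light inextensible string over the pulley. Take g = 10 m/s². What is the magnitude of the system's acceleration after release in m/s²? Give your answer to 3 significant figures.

2.22 m/s²

Resolve each weight along its own incline: the 6 kg mass has component 6 × 10 × sin 36° = 35.267 N down its slope, and the 8 kg mass has 8 × 10 × sin 56° = 66.323 N down its slope.
The 8 kg side's 66.323 N exceeds the other side's 35.267 N, so that mass slides down and the 6 kg mass slides up. Taking that direction as positive, Newton's second law for the whole system gives 66.323 − 35.267 = (6 + 8) a, so a = 31.056 / 14 = 2.2183 m/s².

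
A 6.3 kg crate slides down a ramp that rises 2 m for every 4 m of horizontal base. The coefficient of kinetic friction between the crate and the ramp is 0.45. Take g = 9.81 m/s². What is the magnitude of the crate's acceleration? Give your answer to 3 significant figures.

0.439 m/s²

Resolving the weight along the incline: the component pulling the crate down the slope is mg sin 26.57° = 6.3 × 9.81 × 0.4472 = 27.638 N, and the normal force is N = mg cos 26.57° = 6.3 × 9.81 × 0.8944 = 55.277 N.
Kinetic friction acts up the slope with magnitude f = μN = 0.45 × 55.277 = 24.875 N.
Net force along the incline is 27.638 − 24.875 = 2.763 N, so a = 2.763 / 6.3 = 0.4386 m/s².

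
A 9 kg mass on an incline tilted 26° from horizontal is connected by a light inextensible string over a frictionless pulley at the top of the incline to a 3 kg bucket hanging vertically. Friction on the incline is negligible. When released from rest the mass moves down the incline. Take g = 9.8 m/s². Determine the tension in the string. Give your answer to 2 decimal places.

For the mass on the incline: the weight component along the slope is m₁g sin 26° = 9 × 9.8 × 0.4384 = 38.667 N and the normal force is N = m₁g cos 26° = 79.274 N.
Newton's second law for the mass (down-slope positive): 38.667 − T = 9 a. For the hanging bucket (upward positive): T − 3 × 9.8 = 3 a.
Adding the two equations eliminates T: 9.267 = 12 a, so a = 0.7722 m/s².
Then from the hanging bucket's equation, T = 3 × (9.8 + 0.7722) = 31.717 N.

31.72 N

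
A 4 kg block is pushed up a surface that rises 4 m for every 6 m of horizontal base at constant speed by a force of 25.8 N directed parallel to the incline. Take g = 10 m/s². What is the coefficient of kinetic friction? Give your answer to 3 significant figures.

0.109

At constant speed ΣF = 0 along the incline. The applied 25.8 N acts up the slope; the weight component mg sin 33.69° = 22.188 N and kinetic friction μN both act down the slope.
So 25.8 = 22.188 + μ × 33.282, giving μ = (25.8 − 22.188) / 33.282 = 0.1085.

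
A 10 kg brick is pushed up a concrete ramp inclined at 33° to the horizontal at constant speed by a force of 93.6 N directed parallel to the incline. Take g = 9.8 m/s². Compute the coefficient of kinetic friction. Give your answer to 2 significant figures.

At constant speed ΣF = 0 along the incline. The applied 93.6 N acts up the slope; the weight component mg sin 33° = 53.375 N and kinetic friction μN both act down the slope.
So 93.6 = 53.375 + μ × 82.190, giving μ = (93.6 − 53.375) / 82.190 = 0.4894.

0.49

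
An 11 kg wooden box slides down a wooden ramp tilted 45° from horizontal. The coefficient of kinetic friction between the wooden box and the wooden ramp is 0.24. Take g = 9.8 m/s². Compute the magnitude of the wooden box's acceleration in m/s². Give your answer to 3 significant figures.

5.27 m/s²

Resolving the weight along the incline: the component pulling the wooden box down the slope is mg sin 45° = 11 × 9.8 × 0.7071 = 76.225 N, and the normal force is N = mg cos 45° = 11 × 9.8 × 0.7071 = 76.225 N.
Kinetic friction acts up the slope with magnitude f = μN = 0.24 × 76.225 = 18.294 N.
Net force along the incline is 76.225 − 18.294 = 57.931 N, so a = 57.931 / 11 = 5.2665 m/s².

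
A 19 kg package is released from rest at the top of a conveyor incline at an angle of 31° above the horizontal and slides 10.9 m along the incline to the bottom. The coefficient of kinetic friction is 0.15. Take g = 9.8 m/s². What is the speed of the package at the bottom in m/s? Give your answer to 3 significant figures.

The weight component along the incline is mg sin 31° = 95.900 N and the normal force is N = mg cos 31° = 159.605 N.
Friction up the slope is f = μN = 0.15 × 159.605 = 23.941 N, so the net downslope force is 95.900 − 23.941 = 71.959 N and a = 71.959 / 19 = 3.7873 m/s².
Starting from rest over a distance of 10.9 m, v² = 2aL = 2 × 3.7873 × 10.9 = 82.5631, so v = 9.0864 m/s.

9.09 m/s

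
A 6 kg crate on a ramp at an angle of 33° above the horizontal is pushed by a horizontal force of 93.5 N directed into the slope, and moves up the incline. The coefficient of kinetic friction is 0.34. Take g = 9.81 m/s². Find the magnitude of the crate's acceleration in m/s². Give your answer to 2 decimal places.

The horizontal push has components F cos 33° = 93.5 × 0.8387 = 78.418 N up the incline and F sin 33° = 93.5 × 0.5446 = 50.920 N pressing into the surface.
The normal force is therefore N = mg cos 33° + F sin 33° = 49.366 + 50.920 = 100.286 N, and kinetic friction down the slope is μN = 0.34 × 100.286 = 34.097 N.
Along the incline: F cos 33° − mg sin 33° − μN = ma, so 78.418 − 32.055 − 34.097 = 6 a, giving a = 2.0443 m/s².

2.04 m/s²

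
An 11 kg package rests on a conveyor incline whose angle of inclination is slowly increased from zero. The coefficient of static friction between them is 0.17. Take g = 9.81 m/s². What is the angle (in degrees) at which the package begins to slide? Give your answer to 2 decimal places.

At the threshold of sliding, static friction is at its maximum μ_s N and exactly balances the weight component along the incline: mg sin θ = μ_s mg cos θ.
Hence tan θ = μ_s = 0.17, so θ = arctan(0.17) = 9.6480°.

9.65°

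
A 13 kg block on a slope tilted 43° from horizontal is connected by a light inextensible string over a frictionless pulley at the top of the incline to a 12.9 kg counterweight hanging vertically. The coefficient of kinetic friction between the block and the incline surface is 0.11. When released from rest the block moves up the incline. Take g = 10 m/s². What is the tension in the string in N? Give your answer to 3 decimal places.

For the block on the incline: the weight component along the slope is m₁g sin 43° = 13 × 10 × 0.6820 = 88.660 N and the normal force is N = m₁g cos 43° = 95.076 N.
Kinetic friction opposes the block's motion up the incline: f = μN = 0.11 × 95.076 = 10.458 N acting down the slope.
Newton's second law for the block (up-slope positive): T − 88.660 − 10.458 = 13 a. For the hanging counterweight (downward positive): 12.9 × 10 − T = 12.9 a.
Adding the two equations eliminates T: 29.882 = 25.9 a, so a = 1.1537 m/s².
Then from the hanging counterweight's equation, T = 12.9 × (10 − 1.1537) = 114.117 N.

114.117 N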